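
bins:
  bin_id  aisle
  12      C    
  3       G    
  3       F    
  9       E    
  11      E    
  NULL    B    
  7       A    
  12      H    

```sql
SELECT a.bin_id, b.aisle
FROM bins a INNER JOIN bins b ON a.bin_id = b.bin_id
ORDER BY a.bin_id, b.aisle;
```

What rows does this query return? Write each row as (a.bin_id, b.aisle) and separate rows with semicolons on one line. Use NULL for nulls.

(3, F); (3, F); (3, G); (3, G); (7, A); (9, E); (11, E); (12, C); (12, C); (12, H); (12, H)

INNER JOIN keeps only pairs where the ON condition holds.
Matching on a.bin_id = b.bin_id. A NULL in a compared column never satisfies the condition.
- a row (bin_id=12): matches 2 b row(s) → 2 output row(s).
- a row (bin_id=3): matches 2 b row(s) → 2 output row(s).
- a row (bin_id=3): matches 2 b row(s) → 2 output row(s).
- a row (bin_id=9): matches 1 b row(s) → 1 output row(s).
- a row (bin_id=11): matches 1 b row(s) → 1 output row(s).
- a row (bin_id=NULL): no match → dropped.
- a row (bin_id=7): matches 1 b row(s) → 1 output row(s).
- a row (bin_id=12): matches 2 b row(s) → 2 output row(s).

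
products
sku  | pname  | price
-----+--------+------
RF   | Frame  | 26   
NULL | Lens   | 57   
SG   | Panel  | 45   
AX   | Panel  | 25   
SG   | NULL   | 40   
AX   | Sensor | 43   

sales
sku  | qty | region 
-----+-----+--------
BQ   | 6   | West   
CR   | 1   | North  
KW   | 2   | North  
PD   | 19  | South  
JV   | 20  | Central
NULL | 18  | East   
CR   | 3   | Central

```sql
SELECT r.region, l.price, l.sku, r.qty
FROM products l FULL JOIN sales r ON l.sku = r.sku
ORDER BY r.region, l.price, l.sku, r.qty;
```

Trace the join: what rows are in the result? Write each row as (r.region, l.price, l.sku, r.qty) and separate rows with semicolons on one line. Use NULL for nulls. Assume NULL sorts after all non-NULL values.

FULL OUTER JOIN keeps every row from both sides; unmatched rows get NULL for the other side's columns.
Matching on l.sku = r.sku. A NULL in a compared column never satisfies the condition.
- sku=RF: no r row matches, row kept with r columns NULL.
- sku=NULL: no r row matches, row kept with r columns NULL.
- sku=SG: no r row matches, row kept with r columns NULL.
- sku=AX: no r row matches, row kept with r columns NULL.
- sku=SG: no r row matches, row kept with r columns NULL.
- sku=AX: no r row matches, row kept with r columns NULL.
- 7 row(s) from r found no l partner → padded with NULL.

(Central, NULL, NULL, 3); (Central, NULL, NULL, 20); (East, NULL, NULL, 18); (North, NULL, NULL, 1); (North, NULL, NULL, 2); (South, NULL, NULL, 19); (West, NULL, NULL, 6); (NULL, 25, AX, NULL); (NULL, 26, RF, NULL); (NULL, 40, SG, NULL); (NULL, 43, AX, NULL); (NULL, 45, SG, NULL); (NULL, 57, NULL, NULL)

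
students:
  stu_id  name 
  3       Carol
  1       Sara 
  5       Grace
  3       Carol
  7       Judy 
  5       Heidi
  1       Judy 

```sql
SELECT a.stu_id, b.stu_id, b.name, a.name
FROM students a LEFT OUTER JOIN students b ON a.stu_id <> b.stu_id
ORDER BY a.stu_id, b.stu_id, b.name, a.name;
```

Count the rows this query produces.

36

LEFT JOIN keeps every row from `students a`; unmatched rows get NULL for `students b`'s columns.
Matching on a.stu_id <> b.stu_id.
- a row (stu_id=3): matches 5 b row(s) → 5 output row(s).
- a row (stu_id=1): matches 5 b row(s) → 5 output row(s).
- a row (stu_id=5): matches 5 b row(s) → 5 output row(s).
- a row (stu_id=3): matches 5 b row(s) → 5 output row(s).
- a row (stu_id=7): matches 6 b row(s) → 6 output row(s).
- a row (stu_id=5): matches 5 b row(s) → 5 output row(s).
- a row (stu_id=1): matches 5 b row(s) → 5 output row(s).
Total: 36 rows.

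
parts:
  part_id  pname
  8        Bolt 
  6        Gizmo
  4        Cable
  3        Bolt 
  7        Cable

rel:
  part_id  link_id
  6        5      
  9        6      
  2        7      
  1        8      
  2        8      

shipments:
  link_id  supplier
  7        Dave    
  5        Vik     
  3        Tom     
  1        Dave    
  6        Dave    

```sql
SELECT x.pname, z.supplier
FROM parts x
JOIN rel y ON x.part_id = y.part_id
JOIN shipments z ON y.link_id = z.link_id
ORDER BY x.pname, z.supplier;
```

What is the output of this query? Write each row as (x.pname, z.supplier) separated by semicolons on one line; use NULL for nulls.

Joins associate left-to-right: parts INNER JOIN rel on part_id gives 1 intermediate row(s).
Then INNER JOIN `shipments z` on link_id: keep only rows whose y.link_id appears in z.

(Gizmo, Vik)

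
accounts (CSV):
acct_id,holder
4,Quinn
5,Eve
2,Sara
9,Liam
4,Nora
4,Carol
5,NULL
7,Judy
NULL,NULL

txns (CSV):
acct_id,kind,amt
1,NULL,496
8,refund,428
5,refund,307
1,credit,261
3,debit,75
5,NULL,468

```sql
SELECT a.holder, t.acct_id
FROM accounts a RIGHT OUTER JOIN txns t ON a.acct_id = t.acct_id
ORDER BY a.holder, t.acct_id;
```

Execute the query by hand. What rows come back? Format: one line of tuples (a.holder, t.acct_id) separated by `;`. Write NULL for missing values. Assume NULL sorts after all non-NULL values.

RIGHT JOIN keeps every row from `txns`; unmatched rows get NULL for `accounts`'s columns.
Matching on a.acct_id = t.acct_id. A NULL in a compared column never satisfies the condition.
- a[0] acct_id=4 → no match.
- a[1] acct_id=5 → 2 match(es) in t → 2 row(s).
- a[2] acct_id=2 → no match.
- a[3] acct_id=9 → no match.
- a[4] acct_id=4 → no match.
- a[5] acct_id=4 → no match.
- a[6] acct_id=5 → 2 match(es) in t → 2 row(s).
- a[7] acct_id=7 → no match.
- a[8] acct_id=NULL → no match.
- plus 4 unmatched t row(s), each kept with NULL a columns.
After projecting and ordering:
a.holder | t.acct_id
Eve | 5
Eve | 5
NULL | 1
NULL | 1
NULL | 3
NULL | 5
NULL | 5
NULL | 8

(Eve, 5); (Eve, 5); (NULL, 1); (NULL, 1); (NULL, 3); (NULL, 5); (NULL, 5); (NULL, 8)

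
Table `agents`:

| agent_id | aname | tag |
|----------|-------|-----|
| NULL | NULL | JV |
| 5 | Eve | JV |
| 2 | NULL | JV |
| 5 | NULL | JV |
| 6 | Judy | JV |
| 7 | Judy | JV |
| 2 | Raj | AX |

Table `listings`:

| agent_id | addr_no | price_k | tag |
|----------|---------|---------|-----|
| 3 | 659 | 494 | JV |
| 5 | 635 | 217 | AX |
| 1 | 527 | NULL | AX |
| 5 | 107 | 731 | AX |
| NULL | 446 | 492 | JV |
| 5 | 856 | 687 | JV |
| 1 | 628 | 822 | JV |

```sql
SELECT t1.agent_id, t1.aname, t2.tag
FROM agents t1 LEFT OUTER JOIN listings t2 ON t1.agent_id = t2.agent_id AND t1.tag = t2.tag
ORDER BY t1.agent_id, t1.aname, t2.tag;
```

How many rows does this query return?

7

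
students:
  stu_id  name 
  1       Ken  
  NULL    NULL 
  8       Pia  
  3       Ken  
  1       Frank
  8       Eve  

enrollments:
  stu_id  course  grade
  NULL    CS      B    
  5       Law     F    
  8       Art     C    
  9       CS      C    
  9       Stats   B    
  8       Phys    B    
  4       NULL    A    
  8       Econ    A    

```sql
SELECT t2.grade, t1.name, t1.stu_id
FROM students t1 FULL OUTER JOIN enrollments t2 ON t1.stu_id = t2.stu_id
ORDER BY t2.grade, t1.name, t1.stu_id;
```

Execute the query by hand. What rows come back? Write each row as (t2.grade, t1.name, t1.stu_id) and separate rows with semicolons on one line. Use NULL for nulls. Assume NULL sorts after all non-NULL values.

(A, Eve, 8); (A, Pia, 8); (A, NULL, NULL); (B, Eve, 8); (B, Pia, 8); (B, NULL, NULL); (B, NULL, NULL); (C, Eve, 8); (C, Pia, 8); (C, NULL, NULL); (F, NULL, NULL); (NULL, Frank, 1); (NULL, Ken, 1); (NULL, Ken, 3); (NULL, NULL, NULL)

FULL OUTER JOIN keeps every row from both sides; unmatched rows get NULL for the other side's columns.
Matching on t1.stu_id = t2.stu_id. A NULL in a compared column never satisfies the condition.
Matched pairs: 6; unmatched t1 rows kept: 4; unmatched t2 rows kept: 5.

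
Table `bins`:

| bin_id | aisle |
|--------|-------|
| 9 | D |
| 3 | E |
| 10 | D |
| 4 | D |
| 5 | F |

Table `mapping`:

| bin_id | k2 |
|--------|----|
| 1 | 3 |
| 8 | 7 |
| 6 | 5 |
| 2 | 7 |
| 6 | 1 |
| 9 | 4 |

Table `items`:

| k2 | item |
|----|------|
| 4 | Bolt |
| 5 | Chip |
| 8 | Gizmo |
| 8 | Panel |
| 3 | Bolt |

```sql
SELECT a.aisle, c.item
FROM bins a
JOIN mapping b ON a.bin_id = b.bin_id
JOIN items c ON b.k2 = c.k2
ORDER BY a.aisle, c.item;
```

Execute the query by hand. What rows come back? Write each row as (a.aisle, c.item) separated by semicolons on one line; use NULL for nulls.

(D, Bolt)

Step 1 — a INNER JOIN b on bin_id → 1 row(s).
Then INNER JOIN `items c` on k2: keep only rows whose b.k2 appears in c.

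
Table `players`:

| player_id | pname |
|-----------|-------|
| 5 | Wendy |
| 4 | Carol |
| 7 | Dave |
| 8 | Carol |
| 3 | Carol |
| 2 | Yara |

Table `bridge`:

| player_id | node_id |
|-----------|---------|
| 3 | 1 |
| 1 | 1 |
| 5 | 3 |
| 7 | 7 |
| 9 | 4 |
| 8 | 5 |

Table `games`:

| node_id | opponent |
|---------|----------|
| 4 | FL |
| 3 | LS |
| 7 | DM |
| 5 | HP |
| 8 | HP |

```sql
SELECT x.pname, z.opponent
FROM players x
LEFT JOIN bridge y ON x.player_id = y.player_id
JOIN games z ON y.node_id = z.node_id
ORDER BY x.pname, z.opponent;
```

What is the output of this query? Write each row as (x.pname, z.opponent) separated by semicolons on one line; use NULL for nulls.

Step 1 — x LEFT JOIN y on player_id → 6 row(s).
Then INNER JOIN `games z` on node_id: keep only rows whose y.node_id appears in z.

(Carol, HP); (Dave, DM); (Wendy, LS)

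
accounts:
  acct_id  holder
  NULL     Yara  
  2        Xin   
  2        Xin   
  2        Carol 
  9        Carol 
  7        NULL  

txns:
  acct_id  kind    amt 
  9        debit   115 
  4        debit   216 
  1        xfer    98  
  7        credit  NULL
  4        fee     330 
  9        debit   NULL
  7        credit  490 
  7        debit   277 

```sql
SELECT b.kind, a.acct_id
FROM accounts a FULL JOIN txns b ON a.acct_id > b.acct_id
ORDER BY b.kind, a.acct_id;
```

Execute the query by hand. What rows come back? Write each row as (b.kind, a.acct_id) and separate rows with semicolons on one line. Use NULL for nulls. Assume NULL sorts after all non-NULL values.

(credit, 9); (credit, 9); (debit, 7); (debit, 9); (debit, 9); (debit, NULL); (debit, NULL); (fee, 7); (fee, 9); (xfer, 2); (xfer, 2); (xfer, 2); (xfer, 7); (xfer, 9); (NULL, NULL)

FULL OUTER JOIN keeps every row from both sides; unmatched rows get NULL for the other side's columns.
Matching on a.acct_id > b.acct_id. A NULL in a compared column never satisfies the condition.
Matched pairs: 12; unmatched a rows kept: 1; unmatched b rows kept: 2.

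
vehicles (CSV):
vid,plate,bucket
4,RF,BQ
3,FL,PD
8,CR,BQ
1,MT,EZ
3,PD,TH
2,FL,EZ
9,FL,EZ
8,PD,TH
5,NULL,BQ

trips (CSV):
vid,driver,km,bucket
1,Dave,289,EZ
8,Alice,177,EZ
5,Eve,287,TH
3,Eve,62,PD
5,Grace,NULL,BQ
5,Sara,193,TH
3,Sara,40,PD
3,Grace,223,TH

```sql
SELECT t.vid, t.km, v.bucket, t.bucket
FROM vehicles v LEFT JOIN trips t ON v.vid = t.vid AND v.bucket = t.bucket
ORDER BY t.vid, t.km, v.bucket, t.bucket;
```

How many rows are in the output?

LEFT JOIN keeps every row from `vehicles`; unmatched rows get NULL for `trips`'s columns.
Matching on v.vid = t.vid AND v.bucket = t.bucket.
- v[0] vid=4, bucket=BQ → no match; kept with NULLs on the t side.
- v[1] vid=3, bucket=PD → 2 match(es) in t → 2 row(s).
- v[2] vid=8, bucket=BQ → no match; kept with NULLs on the t side.
- v[3] vid=1, bucket=EZ → 1 match(es) in t → 1 row(s).
- v[4] vid=3, bucket=TH → 1 match(es) in t → 1 row(s).
- v[5] vid=2, bucket=EZ → no match; kept with NULLs on the t side.
- v[6] vid=9, bucket=EZ → no match; kept with NULLs on the t side.
- v[7] vid=8, bucket=TH → no match; kept with NULLs on the t side.
- v[8] vid=5, bucket=BQ → 1 match(es) in t → 1 row(s).
Total: 5 matched + 5 padded = 10 rows.

10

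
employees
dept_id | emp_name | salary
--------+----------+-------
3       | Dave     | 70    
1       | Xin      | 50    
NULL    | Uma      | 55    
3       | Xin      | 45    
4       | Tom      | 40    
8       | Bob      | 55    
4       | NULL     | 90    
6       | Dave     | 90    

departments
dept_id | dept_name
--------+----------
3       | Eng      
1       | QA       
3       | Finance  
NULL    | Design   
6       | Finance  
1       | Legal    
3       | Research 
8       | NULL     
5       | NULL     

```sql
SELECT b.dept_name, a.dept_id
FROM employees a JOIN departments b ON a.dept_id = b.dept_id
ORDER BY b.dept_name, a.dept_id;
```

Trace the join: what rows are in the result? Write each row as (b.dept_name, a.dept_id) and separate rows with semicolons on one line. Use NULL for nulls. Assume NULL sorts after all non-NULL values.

(Eng, 3); (Eng, 3); (Finance, 3); (Finance, 3); (Finance, 6); (Legal, 1); (QA, 1); (Research, 3); (Research, 3); (NULL, 8)

INNER JOIN keeps only pairs where the ON condition holds.
Matching on a.dept_id = b.dept_id. A NULL in a compared column never satisfies the condition.
Matched pairs: 10.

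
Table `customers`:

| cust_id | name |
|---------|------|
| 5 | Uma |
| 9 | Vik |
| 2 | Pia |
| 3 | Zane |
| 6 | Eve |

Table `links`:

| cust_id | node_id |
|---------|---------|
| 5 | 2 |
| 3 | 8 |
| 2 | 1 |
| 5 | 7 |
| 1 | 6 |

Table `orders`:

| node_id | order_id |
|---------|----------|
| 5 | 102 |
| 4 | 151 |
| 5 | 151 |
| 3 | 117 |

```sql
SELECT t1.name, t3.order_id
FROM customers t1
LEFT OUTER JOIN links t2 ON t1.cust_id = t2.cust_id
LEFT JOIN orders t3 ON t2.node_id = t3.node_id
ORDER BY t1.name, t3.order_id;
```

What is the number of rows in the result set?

Joins associate left-to-right: customers LEFT JOIN links on cust_id gives 6 intermediate row(s).
Then LEFT JOIN `orders t3` on node_id: each of those 6 rows is kept; rows whose t2.node_id has no match in t3 get NULL for t3's columns.
Result: 6 row(s).

6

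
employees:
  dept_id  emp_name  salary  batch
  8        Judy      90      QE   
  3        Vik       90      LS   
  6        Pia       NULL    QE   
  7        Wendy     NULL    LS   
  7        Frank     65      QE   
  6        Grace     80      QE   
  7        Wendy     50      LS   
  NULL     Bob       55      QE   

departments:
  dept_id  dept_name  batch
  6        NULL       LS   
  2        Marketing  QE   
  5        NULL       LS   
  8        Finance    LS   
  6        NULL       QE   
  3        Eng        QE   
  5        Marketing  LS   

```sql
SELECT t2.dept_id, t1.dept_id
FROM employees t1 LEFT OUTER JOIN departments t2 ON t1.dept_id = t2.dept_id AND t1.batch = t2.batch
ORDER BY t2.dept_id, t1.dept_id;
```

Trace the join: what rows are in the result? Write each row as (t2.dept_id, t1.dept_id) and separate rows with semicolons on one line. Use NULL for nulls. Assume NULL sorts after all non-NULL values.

LEFT JOIN keeps every row from `employees`; unmatched rows get NULL for `departments`'s columns.
Matching on t1.dept_id = t2.dept_id AND t1.batch = t2.batch. A NULL in a compared column never satisfies the condition.
- t1 row (dept_id=8, batch=QE): no match → kept, t2 columns NULL.
- t1 row (dept_id=3, batch=LS): no match → kept, t2 columns NULL.
- t1 row (dept_id=6, batch=QE): matches 1 t2 row(s) → 1 output row(s).
- t1 row (dept_id=7, batch=LS): no match → kept, t2 columns NULL.
- t1 row (dept_id=7, batch=QE): no match → kept, t2 columns NULL.
- t1 row (dept_id=6, batch=QE): matches 1 t2 row(s) → 1 output row(s).
- t1 row (dept_id=7, batch=LS): no match → kept, t2 columns NULL.
- t1 row (dept_id=NULL, batch=QE): no match → kept, t2 columns NULL.
After projecting and ordering:
t2.dept_id | t1.dept_id
6 | 6
6 | 6
NULL | 3
NULL | 7
NULL | 7
NULL | 7
NULL | 8
NULL | NULL

(6, 6); (6, 6); (NULL, 3); (NULL, 7); (NULL, 7); (NULL, 7); (NULL, 8); (NULL, NULL)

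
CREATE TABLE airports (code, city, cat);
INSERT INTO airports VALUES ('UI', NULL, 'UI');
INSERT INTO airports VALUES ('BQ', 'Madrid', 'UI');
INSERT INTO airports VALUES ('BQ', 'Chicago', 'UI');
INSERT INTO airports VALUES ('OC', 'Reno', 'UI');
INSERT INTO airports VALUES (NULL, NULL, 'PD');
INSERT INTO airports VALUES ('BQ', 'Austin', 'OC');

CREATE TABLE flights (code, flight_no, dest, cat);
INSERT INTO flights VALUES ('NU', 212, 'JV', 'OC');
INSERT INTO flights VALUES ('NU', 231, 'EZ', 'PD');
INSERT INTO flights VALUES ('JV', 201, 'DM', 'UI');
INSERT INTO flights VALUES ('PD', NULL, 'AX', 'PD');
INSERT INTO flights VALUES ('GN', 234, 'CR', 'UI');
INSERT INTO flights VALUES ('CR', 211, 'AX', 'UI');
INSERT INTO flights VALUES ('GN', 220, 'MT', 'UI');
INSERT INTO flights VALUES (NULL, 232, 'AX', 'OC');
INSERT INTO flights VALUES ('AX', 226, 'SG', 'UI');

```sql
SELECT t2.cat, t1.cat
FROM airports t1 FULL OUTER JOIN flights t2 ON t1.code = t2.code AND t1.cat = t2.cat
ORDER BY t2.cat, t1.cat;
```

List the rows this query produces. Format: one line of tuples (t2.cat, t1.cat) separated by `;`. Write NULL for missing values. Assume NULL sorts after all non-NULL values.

(OC, NULL); (OC, NULL); (PD, NULL); (PD, NULL); (UI, NULL); (UI, NULL); (UI, NULL); (UI, NULL); (UI, NULL); (NULL, OC); (NULL, PD); (NULL, UI); (NULL, UI); (NULL, UI); (NULL, UI)

FULL OUTER JOIN keeps every row from both sides; unmatched rows get NULL for the other side's columns.
Matching on t1.code = t2.code AND t1.cat = t2.cat. A NULL in a compared column never satisfies the condition.
- code=UI, cat=UI: no t2 row matches, row kept with t2 columns NULL.
- code=BQ, cat=UI: no t2 row matches, row kept with t2 columns NULL.
- code=BQ, cat=UI: no t2 row matches, row kept with t2 columns NULL.
- code=OC, cat=UI: no t2 row matches, row kept with t2 columns NULL.
- code=NULL, cat=PD: no t2 row matches, row kept with t2 columns NULL.
- code=BQ, cat=OC: no t2 row matches, row kept with t2 columns NULL.
- 9 row(s) from t2 found no t1 partner → padded with NULL.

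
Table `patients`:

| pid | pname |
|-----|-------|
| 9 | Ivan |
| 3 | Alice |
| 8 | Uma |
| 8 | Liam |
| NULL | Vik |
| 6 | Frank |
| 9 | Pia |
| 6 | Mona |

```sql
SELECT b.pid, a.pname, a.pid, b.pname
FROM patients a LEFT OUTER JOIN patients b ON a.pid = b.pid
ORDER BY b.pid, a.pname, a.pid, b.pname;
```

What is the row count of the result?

LEFT JOIN keeps every row from `patients a`; unmatched rows get NULL for `patients b`'s columns.
Matching on a.pid = b.pid. A NULL in a compared column never satisfies the condition.
- pid=9: 2 matching b row(s), so 2 row(s) emitted.
- pid=3: 1 matching b row(s), so 1 row(s) emitted.
- pid=8: 2 matching b row(s), so 2 row(s) emitted.
- pid=8: 2 matching b row(s), so 2 row(s) emitted.
- pid=NULL: no b row matches, row kept with b columns NULL.
- pid=6: 2 matching b row(s), so 2 row(s) emitted.
- pid=9: 2 matching b row(s), so 2 row(s) emitted.
- pid=6: 2 matching b row(s), so 2 row(s) emitted.
Total: 13 matched + 1 padded = 14 rows.

14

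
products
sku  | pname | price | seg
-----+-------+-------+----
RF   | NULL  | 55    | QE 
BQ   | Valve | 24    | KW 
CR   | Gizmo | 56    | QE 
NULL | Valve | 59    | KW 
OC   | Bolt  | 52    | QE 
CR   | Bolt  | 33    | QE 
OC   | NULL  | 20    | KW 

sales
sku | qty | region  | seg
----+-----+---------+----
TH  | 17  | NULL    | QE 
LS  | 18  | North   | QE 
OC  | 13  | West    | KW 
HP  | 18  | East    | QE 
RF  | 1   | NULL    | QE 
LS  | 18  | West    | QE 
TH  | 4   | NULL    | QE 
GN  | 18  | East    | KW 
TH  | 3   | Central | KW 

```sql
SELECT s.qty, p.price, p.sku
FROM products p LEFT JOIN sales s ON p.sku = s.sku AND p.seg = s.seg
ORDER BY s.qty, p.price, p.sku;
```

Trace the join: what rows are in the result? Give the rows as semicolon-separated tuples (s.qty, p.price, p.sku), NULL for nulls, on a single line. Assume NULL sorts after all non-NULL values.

(1, 55, RF); (13, 20, OC); (NULL, 24, BQ); (NULL, 33, CR); (NULL, 52, OC); (NULL, 56, CR); (NULL, 59, NULL)

LEFT JOIN keeps every row from `products`; unmatched rows get NULL for `sales`'s columns.
Matching on p.sku = s.sku AND p.seg = s.seg. A NULL in a compared column never satisfies the condition.
- sku=RF, seg=QE: 1 matching s row(s), so 1 row(s) emitted.
- sku=BQ, seg=KW: no s row matches, row kept with s columns NULL.
- sku=CR, seg=QE: no s row matches, row kept with s columns NULL.
- sku=NULL, seg=KW: no s row matches, row kept with s columns NULL.
- sku=OC, seg=QE: no s row matches, row kept with s columns NULL.
- sku=CR, seg=QE: no s row matches, row kept with s columns NULL.
- sku=OC, seg=KW: 1 matching s row(s), so 1 row(s) emitted.
After projecting and ordering:
s.qty | p.price | p.sku
1 | 55 | RF
13 | 20 | OC
NULL | 24 | BQ
NULL | 33 | CR
NULL | 52 | OC
NULL | 56 | CR
NULL | 59 | NULL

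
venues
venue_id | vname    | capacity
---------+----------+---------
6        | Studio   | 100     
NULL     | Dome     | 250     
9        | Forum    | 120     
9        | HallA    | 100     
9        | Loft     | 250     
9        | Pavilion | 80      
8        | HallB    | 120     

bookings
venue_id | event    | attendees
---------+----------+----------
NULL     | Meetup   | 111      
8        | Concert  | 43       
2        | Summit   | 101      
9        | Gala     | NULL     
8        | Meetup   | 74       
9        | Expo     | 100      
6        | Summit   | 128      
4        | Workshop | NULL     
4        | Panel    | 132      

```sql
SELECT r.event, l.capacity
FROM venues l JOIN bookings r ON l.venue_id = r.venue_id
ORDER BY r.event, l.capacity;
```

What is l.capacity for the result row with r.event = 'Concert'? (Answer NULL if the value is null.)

120

INNER JOIN keeps only pairs where the ON condition holds.
Matching on l.venue_id = r.venue_id. A NULL in a compared column never satisfies the condition.
- venue_id=6: 1 matching r row(s), so 1 row(s) emitted.
- venue_id=NULL: no matching r row, dropped.
- venue_id=9: 2 matching r row(s), so 2 row(s) emitted.
- venue_id=9: 2 matching r row(s), so 2 row(s) emitted.
- venue_id=9: 2 matching r row(s), so 2 row(s) emitted.
- venue_id=9: 2 matching r row(s), so 2 row(s) emitted.
- venue_id=8: 2 matching r row(s), so 2 row(s) emitted.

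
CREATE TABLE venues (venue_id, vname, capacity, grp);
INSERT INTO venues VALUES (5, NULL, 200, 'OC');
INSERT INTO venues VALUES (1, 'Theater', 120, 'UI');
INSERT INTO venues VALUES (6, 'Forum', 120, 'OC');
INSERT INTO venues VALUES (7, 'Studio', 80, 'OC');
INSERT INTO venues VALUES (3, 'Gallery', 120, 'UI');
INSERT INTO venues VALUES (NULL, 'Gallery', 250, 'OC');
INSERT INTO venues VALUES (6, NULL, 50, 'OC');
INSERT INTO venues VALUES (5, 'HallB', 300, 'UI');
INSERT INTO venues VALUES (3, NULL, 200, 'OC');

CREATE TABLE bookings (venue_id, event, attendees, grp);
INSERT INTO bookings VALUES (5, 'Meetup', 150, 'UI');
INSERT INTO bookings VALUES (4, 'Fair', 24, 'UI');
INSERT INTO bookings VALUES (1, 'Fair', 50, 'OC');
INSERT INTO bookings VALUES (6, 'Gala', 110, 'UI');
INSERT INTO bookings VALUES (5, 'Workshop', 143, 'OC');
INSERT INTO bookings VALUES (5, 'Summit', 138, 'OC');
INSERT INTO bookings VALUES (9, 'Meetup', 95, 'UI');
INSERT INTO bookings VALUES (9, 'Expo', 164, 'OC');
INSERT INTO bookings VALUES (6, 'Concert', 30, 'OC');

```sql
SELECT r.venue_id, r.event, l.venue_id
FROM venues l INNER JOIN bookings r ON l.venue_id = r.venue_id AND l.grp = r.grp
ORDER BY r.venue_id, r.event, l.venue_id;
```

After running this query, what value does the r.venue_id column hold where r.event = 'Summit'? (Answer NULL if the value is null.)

5

INNER JOIN keeps only pairs where the ON condition holds.
Matching on l.venue_id = r.venue_id AND l.grp = r.grp. A NULL in a compared column never satisfies the condition.
Matched pairs: 5.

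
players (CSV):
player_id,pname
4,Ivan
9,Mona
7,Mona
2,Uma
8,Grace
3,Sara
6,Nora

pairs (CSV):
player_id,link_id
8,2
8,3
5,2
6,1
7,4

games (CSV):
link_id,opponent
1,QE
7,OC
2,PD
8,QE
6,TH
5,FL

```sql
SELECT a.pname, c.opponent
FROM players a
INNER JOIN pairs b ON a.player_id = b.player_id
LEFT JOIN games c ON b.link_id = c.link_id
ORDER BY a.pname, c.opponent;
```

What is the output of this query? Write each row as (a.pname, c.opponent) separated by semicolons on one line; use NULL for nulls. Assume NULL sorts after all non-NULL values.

Step 1 — a INNER JOIN b on player_id → 4 row(s).
Then LEFT JOIN `games c` on link_id: each of those 4 rows is kept; rows whose b.link_id has no match in c get NULL for c's columns.

(Grace, PD); (Grace, NULL); (Mona, NULL); (Nora, QE)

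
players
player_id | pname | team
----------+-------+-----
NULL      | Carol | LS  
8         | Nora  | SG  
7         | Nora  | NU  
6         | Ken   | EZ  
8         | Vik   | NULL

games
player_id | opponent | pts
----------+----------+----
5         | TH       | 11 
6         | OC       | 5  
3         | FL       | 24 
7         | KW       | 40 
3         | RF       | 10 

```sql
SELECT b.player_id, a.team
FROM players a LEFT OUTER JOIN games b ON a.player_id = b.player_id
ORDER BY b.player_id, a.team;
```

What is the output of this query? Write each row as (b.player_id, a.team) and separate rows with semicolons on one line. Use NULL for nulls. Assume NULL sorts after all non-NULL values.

(6, EZ); (7, NU); (NULL, LS); (NULL, SG); (NULL, NULL)

LEFT JOIN keeps every row from `players`; unmatched rows get NULL for `games`'s columns.
Matching on a.player_id = b.player_id. A NULL in a compared column never satisfies the condition.
Matched pairs: 2; unmatched a rows kept: 3.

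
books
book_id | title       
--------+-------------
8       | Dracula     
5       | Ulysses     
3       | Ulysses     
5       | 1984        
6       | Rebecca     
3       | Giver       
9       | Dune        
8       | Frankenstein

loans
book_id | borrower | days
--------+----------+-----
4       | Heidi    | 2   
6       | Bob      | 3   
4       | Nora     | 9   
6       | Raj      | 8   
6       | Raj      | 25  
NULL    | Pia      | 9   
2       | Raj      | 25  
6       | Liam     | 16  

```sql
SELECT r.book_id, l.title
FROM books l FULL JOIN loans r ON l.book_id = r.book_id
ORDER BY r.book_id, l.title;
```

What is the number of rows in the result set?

15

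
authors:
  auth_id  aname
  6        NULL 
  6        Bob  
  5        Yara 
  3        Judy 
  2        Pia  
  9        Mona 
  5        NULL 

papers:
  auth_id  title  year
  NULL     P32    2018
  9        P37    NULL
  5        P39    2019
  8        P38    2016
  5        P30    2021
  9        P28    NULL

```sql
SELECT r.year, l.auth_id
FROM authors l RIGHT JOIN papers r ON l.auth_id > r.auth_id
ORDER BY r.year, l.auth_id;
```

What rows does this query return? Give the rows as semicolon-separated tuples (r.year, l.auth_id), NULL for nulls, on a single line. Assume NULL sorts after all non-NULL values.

(2016, 9); (2018, NULL); (2019, 6); (2019, 6); (2019, 9); (2021, 6); (2021, 6); (2021, 9); (NULL, NULL); (NULL, NULL)

RIGHT JOIN keeps every row from `papers`; unmatched rows get NULL for `authors`'s columns.
Matching on l.auth_id > r.auth_id. A NULL in a compared column never satisfies the condition.
- l (auth_id=6) pairs with 2 row(s) of r.
- l (auth_id=6) pairs with 2 row(s) of r.
- l (auth_id=5) has no partner in r.
- l (auth_id=3) has no partner in r.
- l (auth_id=2) has no partner in r.
- l (auth_id=9) pairs with 3 row(s) of r.
- l (auth_id=5) has no partner in r.
- 3 r row(s) had no l match → kept, l columns NULL.
After projecting and ordering:
r.year | l.auth_id
2016 | 9
2018 | NULL
2019 | 6
2019 | 6
2019 | 9
2021 | 6
2021 | 6
2021 | 9
NULL | NULL
NULL | NULL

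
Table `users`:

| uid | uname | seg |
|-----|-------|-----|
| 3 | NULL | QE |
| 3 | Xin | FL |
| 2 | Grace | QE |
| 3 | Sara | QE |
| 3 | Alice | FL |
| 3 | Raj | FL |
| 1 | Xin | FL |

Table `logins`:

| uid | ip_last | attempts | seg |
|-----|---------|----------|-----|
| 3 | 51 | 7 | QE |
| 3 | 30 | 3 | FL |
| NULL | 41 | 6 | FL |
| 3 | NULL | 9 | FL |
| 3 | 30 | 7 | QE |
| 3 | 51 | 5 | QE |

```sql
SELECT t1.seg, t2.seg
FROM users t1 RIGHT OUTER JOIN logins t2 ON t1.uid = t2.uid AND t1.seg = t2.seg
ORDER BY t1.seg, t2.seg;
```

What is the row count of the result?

13

RIGHT JOIN keeps every row from `logins`; unmatched rows get NULL for `users`'s columns.
Matching on t1.uid = t2.uid AND t1.seg = t2.seg. A NULL in a compared column never satisfies the condition.
- t1 (uid=3, seg=QE) pairs with 3 row(s) of t2.
- t1 (uid=3, seg=FL) pairs with 2 row(s) of t2.
- t1 (uid=2, seg=QE) has no partner in t2.
- t1 (uid=3, seg=QE) pairs with 3 row(s) of t2.
- t1 (uid=3, seg=FL) pairs with 2 row(s) of t2.
- t1 (uid=3, seg=FL) pairs with 2 row(s) of t2.
- t1 (uid=1, seg=FL) has no partner in t2.
- plus 1 unmatched t2 row(s), each kept with NULL t1 columns.
Total: 12 matched + 1 padded = 13 rows.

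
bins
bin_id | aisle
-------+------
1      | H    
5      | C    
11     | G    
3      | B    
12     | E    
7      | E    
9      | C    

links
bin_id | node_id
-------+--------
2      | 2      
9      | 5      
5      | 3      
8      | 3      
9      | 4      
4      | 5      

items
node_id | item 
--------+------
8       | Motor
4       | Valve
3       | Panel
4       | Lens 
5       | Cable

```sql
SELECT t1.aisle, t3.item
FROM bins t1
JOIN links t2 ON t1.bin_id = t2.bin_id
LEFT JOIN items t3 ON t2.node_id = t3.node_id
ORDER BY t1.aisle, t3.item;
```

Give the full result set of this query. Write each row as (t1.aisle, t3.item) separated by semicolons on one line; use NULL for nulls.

Step 1 — t1 INNER JOIN t2 on bin_id → 3 row(s).
Then LEFT JOIN `items t3` on node_id: each of those 3 rows is kept; rows whose t2.node_id has no match in t3 get NULL for t3's columns.

(C, Cable); (C, Lens); (C, Panel); (C, Valve)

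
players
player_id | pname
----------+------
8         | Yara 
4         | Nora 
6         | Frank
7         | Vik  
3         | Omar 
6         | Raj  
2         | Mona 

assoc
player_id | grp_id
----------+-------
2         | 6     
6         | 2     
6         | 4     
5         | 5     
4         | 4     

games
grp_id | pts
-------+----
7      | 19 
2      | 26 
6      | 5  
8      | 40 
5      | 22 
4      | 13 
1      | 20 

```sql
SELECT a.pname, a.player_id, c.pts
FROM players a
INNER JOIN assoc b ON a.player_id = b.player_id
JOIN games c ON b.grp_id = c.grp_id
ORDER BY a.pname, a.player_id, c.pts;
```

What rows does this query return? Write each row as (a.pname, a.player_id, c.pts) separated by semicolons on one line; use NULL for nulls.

(Frank, 6, 13); (Frank, 6, 26); (Mona, 2, 5); (Nora, 4, 13); (Raj, 6, 13); (Raj, 6, 26)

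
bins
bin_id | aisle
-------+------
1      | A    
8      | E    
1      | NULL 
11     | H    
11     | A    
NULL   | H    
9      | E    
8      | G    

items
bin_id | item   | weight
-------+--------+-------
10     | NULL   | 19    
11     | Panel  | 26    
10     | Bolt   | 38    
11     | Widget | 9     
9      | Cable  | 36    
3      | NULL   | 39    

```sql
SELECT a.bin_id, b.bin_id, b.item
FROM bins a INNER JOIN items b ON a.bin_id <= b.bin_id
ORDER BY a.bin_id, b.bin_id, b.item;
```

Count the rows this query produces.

31

INNER JOIN keeps only pairs where the ON condition holds.
Matching on a.bin_id <= b.bin_id. A NULL in a compared column never satisfies the condition.
- a row (bin_id=1): matches 6 b row(s) → 6 output row(s).
- a row (bin_id=8): matches 5 b row(s) → 5 output row(s).
- a row (bin_id=1): matches 6 b row(s) → 6 output row(s).
- a row (bin_id=11): matches 2 b row(s) → 2 output row(s).
- a row (bin_id=11): matches 2 b row(s) → 2 output row(s).
- a row (bin_id=NULL): no match → dropped.
- a row (bin_id=9): matches 5 b row(s) → 5 output row(s).
- a row (bin_id=8): matches 5 b row(s) → 5 output row(s).
Total: 31 rows.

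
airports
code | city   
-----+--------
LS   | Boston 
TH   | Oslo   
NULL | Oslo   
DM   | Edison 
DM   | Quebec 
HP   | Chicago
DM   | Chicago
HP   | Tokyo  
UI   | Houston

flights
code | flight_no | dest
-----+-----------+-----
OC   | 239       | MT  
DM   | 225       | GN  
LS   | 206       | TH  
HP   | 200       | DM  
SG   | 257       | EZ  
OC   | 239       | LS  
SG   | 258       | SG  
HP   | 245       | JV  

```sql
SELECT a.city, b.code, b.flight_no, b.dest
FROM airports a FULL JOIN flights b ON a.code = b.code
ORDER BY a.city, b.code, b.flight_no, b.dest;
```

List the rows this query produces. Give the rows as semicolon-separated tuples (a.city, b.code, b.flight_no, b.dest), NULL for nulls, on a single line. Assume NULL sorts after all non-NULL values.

(Boston, LS, 206, TH); (Chicago, DM, 225, GN); (Chicago, HP, 200, DM); (Chicago, HP, 245, JV); (Edison, DM, 225, GN); (Houston, NULL, NULL, NULL); (Oslo, NULL, NULL, NULL); (Oslo, NULL, NULL, NULL); (Quebec, DM, 225, GN); (Tokyo, HP, 200, DM); (Tokyo, HP, 245, JV); (NULL, OC, 239, LS); (NULL, OC, 239, MT); (NULL, SG, 257, EZ); (NULL, SG, 258, SG)

FULL OUTER JOIN keeps every row from both sides; unmatched rows get NULL for the other side's columns.
Matching on a.code = b.code. A NULL in a compared column never satisfies the condition.
- a (code=LS) pairs with 1 row(s) of b.
- a (code=TH) has no partner → padded with NULL.
- a (code=NULL) has no partner → padded with NULL.
- a (code=DM) pairs with 1 row(s) of b.
- a (code=DM) pairs with 1 row(s) of b.
- a (code=HP) pairs with 2 row(s) of b.
- a (code=DM) pairs with 1 row(s) of b.
- a (code=HP) pairs with 2 row(s) of b.
- a (code=UI) has no partner → padded with NULL.
- 4 b row(s) had no a match → kept, a columns NULL.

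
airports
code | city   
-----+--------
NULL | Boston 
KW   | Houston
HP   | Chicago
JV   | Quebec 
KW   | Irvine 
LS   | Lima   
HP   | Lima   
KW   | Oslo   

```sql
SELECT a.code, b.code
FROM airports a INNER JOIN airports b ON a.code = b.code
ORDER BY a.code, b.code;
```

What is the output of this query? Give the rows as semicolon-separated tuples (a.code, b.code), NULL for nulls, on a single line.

(HP, HP); (HP, HP); (HP, HP); (HP, HP); (JV, JV); (KW, KW); (KW, KW); (KW, KW); (KW, KW); (KW, KW); (KW, KW); (KW, KW); (KW, KW); (KW, KW); (LS, LS)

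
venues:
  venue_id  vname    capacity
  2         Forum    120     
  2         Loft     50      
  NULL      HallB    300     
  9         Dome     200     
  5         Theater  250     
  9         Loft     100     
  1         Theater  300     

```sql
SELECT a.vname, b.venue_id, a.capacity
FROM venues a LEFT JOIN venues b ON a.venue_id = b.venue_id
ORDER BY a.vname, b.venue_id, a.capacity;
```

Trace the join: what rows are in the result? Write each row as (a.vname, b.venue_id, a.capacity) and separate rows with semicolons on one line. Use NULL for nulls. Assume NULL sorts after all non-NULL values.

(Dome, 9, 200); (Dome, 9, 200); (Forum, 2, 120); (Forum, 2, 120); (HallB, NULL, 300); (Loft, 2, 50); (Loft, 2, 50); (Loft, 9, 100); (Loft, 9, 100); (Theater, 1, 300); (Theater, 5, 250)

LEFT JOIN keeps every row from `venues a`; unmatched rows get NULL for `venues b`'s columns.
Matching on a.venue_id = b.venue_id. A NULL in a compared column never satisfies the condition.
Matched pairs: 10; unmatched a rows kept: 1.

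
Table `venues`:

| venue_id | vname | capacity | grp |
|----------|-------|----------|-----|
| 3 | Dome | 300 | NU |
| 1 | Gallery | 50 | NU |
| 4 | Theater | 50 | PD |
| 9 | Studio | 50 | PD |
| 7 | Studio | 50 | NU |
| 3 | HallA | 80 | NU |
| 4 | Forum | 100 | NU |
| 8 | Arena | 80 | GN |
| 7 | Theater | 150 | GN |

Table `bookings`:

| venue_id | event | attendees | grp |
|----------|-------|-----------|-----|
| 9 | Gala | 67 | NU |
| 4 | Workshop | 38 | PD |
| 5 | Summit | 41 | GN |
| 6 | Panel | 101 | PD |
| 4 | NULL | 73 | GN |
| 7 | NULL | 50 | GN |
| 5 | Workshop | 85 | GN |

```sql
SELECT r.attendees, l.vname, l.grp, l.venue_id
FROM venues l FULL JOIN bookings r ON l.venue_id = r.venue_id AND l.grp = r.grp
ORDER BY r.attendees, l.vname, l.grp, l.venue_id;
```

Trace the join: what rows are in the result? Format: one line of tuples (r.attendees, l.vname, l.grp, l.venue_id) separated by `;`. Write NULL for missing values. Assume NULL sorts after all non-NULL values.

(38, Theater, PD, 4); (41, NULL, NULL, NULL); (50, Theater, GN, 7); (67, NULL, NULL, NULL); (73, NULL, NULL, NULL); (85, NULL, NULL, NULL); (101, NULL, NULL, NULL); (NULL, Arena, GN, 8); (NULL, Dome, NU, 3); (NULL, Forum, NU, 4); (NULL, Gallery, NU, 1); (NULL, HallA, NU, 3); (NULL, Studio, NU, 7); (NULL, Studio, PD, 9)

FULL OUTER JOIN keeps every row from both sides; unmatched rows get NULL for the other side's columns.
Matching on l.venue_id = r.venue_id AND l.grp = r.grp.
- l[0] venue_id=3, grp=NU → no match; kept with NULLs on the r side.
- l[1] venue_id=1, grp=NU → no match; kept with NULLs on the r side.
- l[2] venue_id=4, grp=PD → 1 match(es) in r → 1 row(s).
- l[3] venue_id=9, grp=PD → no match; kept with NULLs on the r side.
- l[4] venue_id=7, grp=NU → no match; kept with NULLs on the r side.
- l[5] venue_id=3, grp=NU → no match; kept with NULLs on the r side.
- l[6] venue_id=4, grp=NU → no match; kept with NULLs on the r side.
- l[7] venue_id=8, grp=GN → no match; kept with NULLs on the r side.
- l[8] venue_id=7, grp=GN → 1 match(es) in r → 1 row(s).
- 5 row(s) from r found no l partner → padded with NULL.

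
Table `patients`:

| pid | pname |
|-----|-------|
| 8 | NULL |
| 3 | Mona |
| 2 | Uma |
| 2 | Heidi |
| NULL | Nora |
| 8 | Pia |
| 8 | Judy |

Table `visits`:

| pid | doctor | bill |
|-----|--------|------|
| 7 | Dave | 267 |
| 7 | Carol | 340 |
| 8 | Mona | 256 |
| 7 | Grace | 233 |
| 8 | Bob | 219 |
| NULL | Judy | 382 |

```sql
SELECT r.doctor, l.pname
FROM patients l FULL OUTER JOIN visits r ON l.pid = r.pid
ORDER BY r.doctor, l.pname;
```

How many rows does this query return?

FULL OUTER JOIN keeps every row from both sides; unmatched rows get NULL for the other side's columns.
Matching on l.pid = r.pid. A NULL in a compared column never satisfies the condition.
Matched pairs: 6; unmatched l rows kept: 4; unmatched r rows kept: 4.
Total: 6 matched + 8 padded = 14 rows.

14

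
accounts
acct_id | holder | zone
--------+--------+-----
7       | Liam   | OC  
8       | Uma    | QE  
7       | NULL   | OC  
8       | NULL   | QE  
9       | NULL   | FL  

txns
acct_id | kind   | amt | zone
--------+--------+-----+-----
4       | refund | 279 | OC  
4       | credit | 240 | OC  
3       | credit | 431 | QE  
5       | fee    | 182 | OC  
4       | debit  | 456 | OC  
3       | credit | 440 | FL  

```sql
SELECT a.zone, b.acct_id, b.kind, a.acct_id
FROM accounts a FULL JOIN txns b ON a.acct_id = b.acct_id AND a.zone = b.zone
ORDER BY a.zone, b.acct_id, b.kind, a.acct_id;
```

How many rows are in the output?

FULL OUTER JOIN keeps every row from both sides; unmatched rows get NULL for the other side's columns.
Matching on a.acct_id = b.acct_id AND a.zone = b.zone.
Matched pairs: 0; unmatched a rows kept: 5; unmatched b rows kept: 6.
Total: 0 matched + 11 padded = 11 rows.

11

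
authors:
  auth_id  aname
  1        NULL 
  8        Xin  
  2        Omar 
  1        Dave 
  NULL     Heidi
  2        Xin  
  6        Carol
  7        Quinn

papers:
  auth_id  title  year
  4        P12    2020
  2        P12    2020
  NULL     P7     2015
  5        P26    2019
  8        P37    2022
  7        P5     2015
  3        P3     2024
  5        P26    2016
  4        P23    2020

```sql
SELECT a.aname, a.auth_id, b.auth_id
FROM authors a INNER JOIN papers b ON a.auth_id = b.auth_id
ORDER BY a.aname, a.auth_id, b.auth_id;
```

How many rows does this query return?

INNER JOIN keeps only pairs where the ON condition holds.
Matching on a.auth_id = b.auth_id. A NULL in a compared column never satisfies the condition.
- a[0] auth_id=1 → no match; dropped.
- a[1] auth_id=8 → 1 match(es) in b → 1 row(s).
- a[2] auth_id=2 → 1 match(es) in b → 1 row(s).
- a[3] auth_id=1 → no match; dropped.
- a[4] auth_id=NULL → no match; dropped.
- a[5] auth_id=2 → 1 match(es) in b → 1 row(s).
- a[6] auth_id=6 → no match; dropped.
- a[7] auth_id=7 → 1 match(es) in b → 1 row(s).
Total: 4 rows.

4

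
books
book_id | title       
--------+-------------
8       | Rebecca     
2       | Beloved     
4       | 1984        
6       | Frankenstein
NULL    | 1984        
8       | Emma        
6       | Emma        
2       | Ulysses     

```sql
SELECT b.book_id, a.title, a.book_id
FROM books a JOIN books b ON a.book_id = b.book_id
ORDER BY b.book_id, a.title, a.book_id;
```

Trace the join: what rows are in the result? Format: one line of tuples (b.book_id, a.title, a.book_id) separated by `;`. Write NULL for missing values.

(2, Beloved, 2); (2, Beloved, 2); (2, Ulysses, 2); (2, Ulysses, 2); (4, 1984, 4); (6, Emma, 6); (6, Emma, 6); (6, Frankenstein, 6); (6, Frankenstein, 6); (8, Emma, 8); (8, Emma, 8); (8, Rebecca, 8); (8, Rebecca, 8)

INNER JOIN keeps only pairs where the ON condition holds.
Matching on a.book_id = b.book_id. A NULL in a compared column never satisfies the condition.
- a (book_id=8) pairs with 2 row(s) of b.
- a (book_id=2) pairs with 2 row(s) of b.
- a (book_id=4) pairs with 1 row(s) of b.
- a (book_id=6) pairs with 2 row(s) of b.
- a (book_id=NULL) has no partner → excluded.
- a (book_id=8) pairs with 2 row(s) of b.
- a (book_id=6) pairs with 2 row(s) of b.
- a (book_id=2) pairs with 2 row(s) of b.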